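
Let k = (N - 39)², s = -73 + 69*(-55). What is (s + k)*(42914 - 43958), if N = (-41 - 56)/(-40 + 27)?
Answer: 506958048/169 ≈ 2.9998e+6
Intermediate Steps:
s = -3868 (s = -73 - 3795 = -3868)
N = 97/13 (N = -97/(-13) = -97*(-1/13) = 97/13 ≈ 7.4615)
k = 168100/169 (k = (97/13 - 39)² = (-410/13)² = 168100/169 ≈ 994.67)
(s + k)*(42914 - 43958) = (-3868 + 168100/169)*(42914 - 43958) = -485592/169*(-1044) = 506958048/169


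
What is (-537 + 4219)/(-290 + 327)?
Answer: 3682/37 ≈ 99.514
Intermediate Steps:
(-537 + 4219)/(-290 + 327) = 3682/37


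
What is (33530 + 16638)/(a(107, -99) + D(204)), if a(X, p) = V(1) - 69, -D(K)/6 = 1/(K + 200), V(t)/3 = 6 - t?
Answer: -10133936/10911 ≈ -928.78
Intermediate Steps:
V(t) = 18 - 3*t (V(t) = 3*(6 - t) = 18 - 3*t)
D(K) = -6/(200 + K) (D(K) = -6/(K + 200) = -6/(200 + K))
a(X, p) = -54 (a(X, p) = (18 - 3*1) - 69 = (18 - 3) - 69 = 15 - 69 = -54)
(33530 + 16638)/(a(107, -99) + D(204)) = (33530 + 16638)/(-54 - 6/(200 + 204)) = 50168/(-54 - 6/404) = 50168/(-54 - 6*1/404) = 50168/(-54 - 3/202) = 50168/(-10911/202) = 50168*(-202/10911) = -10133936/10911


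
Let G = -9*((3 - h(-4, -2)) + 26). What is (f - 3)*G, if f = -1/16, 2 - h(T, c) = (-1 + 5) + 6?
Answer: 16317/16 ≈ 1019.8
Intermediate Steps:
h(T, c) = -8 (h(T, c) = 2 - ((-1 + 5) + 6) = 2 - (4 + 6) = 2 - 1*10 = 2 - 10 = -8)
f = -1/16 (f = -1*1/16 = -1/16 ≈ -0.062500)
G = -333 (G = -9*((3 - 1*(-8)) + 26) = -9*((3 + 8) + 26) = -9*(11 + 26) = -9*37 = -333)
(f - 3)*G = (-1/16 - 3)*(-333) = -49/16*(-333) = 16317/16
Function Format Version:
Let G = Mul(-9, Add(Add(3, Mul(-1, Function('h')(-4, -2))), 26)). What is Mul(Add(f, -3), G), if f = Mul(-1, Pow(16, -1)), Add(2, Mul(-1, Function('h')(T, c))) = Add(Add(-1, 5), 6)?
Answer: Rational(16317, 16) ≈ 1019.8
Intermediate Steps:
Function('h')(T, c) = -8 (Function('h')(T, c) = Add(2, Mul(-1, Add(Add(-1, 5), 6))) = Add(2, Mul(-1, Add(4, 6))) = Add(2, Mul(-1, 10)) = Add(2, -10) = -8)
f = Rational(-1, 16) (f = Mul(-1, Rational(1, 16)) = Rational(-1, 16) ≈ -0.062500)
G = -333 (G = Mul(-9, Add(Add(3, Mul(-1, -8)), 26)) = Mul(-9, Add(Add(3, 8), 26)) = Mul(-9, Add(11, 26)) = Mul(-9, 37) = -333)
Mul(Add(f, -3), G) = Mul(Add(Rational(-1, 16), -3), -333) = Mul(Rational(-49, 16), -333) = Rational(16317, 16)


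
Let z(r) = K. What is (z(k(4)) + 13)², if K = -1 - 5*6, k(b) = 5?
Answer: 324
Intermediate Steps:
K = -31 (K = -1 - 30 = -31)
z(r) = -31
(z(k(4)) + 13)² = (-31 + 13)² = (-18)² = 324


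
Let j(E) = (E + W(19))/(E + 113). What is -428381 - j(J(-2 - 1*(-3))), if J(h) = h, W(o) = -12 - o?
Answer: -8139234/19 ≈ -4.2838e+5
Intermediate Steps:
j(E) = (-31 + E)/(113 + E) (j(E) = (E + (-12 - 1*19))/(E + 113) = (E + (-12 - 19))/(113 + E) = (E - 31)/(113 + E) = (-31 + E)/(113 + E))
-428381 - j(J(-2 - 1*(-3))) = -428381 - (-31 + (-2 - 1*(-3)))/(113 + (-2 - 1*(-3))) = -428381 - (-31 + (-2 + 3))/(113 + (-2 + 3)) = -428381 - (-31 + 1)/(113 + 1) = -428381 - (-30)/114 = -428381 - 1*(-5/19) = -428381 + 5/19 = -8139234/19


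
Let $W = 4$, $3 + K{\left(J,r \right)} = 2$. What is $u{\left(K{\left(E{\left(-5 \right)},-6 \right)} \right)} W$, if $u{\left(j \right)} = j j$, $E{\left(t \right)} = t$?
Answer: $4$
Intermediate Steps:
$K{\left(J,r \right)} = -1$ ($K{\left(J,r \right)} = -3 + 2 = -1$)
$u{\left(j \right)} = j^{2}$
$u{\left(K{\left(E{\left(-5 \right)},-6 \right)} \right)} W = \left(-1\right)^{2} \cdot 4 = 1 \cdot 4 = 4$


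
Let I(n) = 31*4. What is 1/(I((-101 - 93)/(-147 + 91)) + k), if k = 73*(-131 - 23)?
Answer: -1/11118 ≈ -8.9944e-5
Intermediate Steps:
I(n) = 124
k = -11242 (k = 73*(-154) = -11242)
1/(I((-101 - 93)/(-147 + 91)) + k) = 1/(124 - 11242) = 1/(-11118) = -1/11118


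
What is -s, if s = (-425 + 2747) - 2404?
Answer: 82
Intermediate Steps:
s = -82 (s = 2322 - 2404 = -82)
-s = -1*(-82) = 82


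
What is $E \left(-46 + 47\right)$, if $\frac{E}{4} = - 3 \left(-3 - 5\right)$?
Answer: $96$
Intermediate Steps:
$E = 96$ ($E = 4 \left(- 3 \left(-3 - 5\right)\right) = 4 \left(\left(-3\right) \left(-8\right)\right) = 4 \cdot 24 = 96$)
$E \left(-46 + 47\right) = 96 \left(-46 + 47\right) = 96 \cdot 1 = 96$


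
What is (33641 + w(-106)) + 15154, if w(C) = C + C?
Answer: 48583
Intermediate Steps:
w(C) = 2*C
(33641 + w(-106)) + 15154 = (33641 + 2*(-106)) + 15154 = (33641 - 212) + 15154 = 33429 + 15154 = 48583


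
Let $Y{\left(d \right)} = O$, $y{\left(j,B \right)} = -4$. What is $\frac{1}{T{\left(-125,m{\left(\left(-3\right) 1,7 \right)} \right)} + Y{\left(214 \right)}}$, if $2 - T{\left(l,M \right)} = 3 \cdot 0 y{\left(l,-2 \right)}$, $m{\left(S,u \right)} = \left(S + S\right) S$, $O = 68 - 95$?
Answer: $- \frac{1}{25} \approx -0.04$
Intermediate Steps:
$O = -27$ ($O = 68 - 95 = -27$)
$m{\left(S,u \right)} = 2 S^{2}$ ($m{\left(S,u \right)} = 2 S S = 2 S^{2}$)
$Y{\left(d \right)} = -27$
$T{\left(l,M \right)} = 2$ ($T{\left(l,M \right)} = 2 - 3 \cdot 0 \left(-4\right) = 2 - 0 \left(-4\right) = 2 - 0 = 2 + 0 = 2$)
$\frac{1}{T{\left(-125,m{\left(\left(-3\right) 1,7 \right)} \right)} + Y{\left(214 \right)}} = \frac{1}{2 - 27} = \frac{1}{-25} = - \frac{1}{25}$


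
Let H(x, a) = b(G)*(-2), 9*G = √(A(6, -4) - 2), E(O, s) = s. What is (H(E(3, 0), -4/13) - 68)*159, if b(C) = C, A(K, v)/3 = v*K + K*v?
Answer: -10812 - 106*I*√146/3 ≈ -10812.0 - 426.93*I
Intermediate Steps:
A(K, v) = 6*K*v (A(K, v) = 3*(v*K + K*v) = 3*(K*v + K*v) = 3*(2*K*v) = 6*K*v)
G = I*√146/9 (G = √(6*6*(-4) - 2)/9 = √(-144 - 2)/9 = √(-146)/9 = (I*√146)/9 = I*√146/9 ≈ 1.3426*I)
H(x, a) = -2*I*√146/9 (H(x, a) = (I*√146/9)*(-2) = -2*I*√146/9)
(H(E(3, 0), -4/13) - 68)*159 = (-2*I*√146/9 - 68)*159 = (-68 - 2*I*√146/9)*159 = -10812 - 106*I*√146/3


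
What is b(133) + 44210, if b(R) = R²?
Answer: 61899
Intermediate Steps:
b(133) + 44210 = 133² + 44210 = 17689 + 44210 = 61899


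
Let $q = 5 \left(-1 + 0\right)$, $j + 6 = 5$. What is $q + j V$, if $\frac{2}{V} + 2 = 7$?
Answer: $- \frac{27}{5} \approx -5.4$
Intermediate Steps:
$V = \frac{2}{5}$ ($V = \frac{2}{-2 + 7} = \frac{2}{5} \approx 0.4$)
$j = -1$ ($j = -6 + 5 = -1$)
$q = -5$ ($q = 5 \left(-1\right) = -5$)
$q + j V = -5 - \frac{2}{5} = - \frac{27}{5}$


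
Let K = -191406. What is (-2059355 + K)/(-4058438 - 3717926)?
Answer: 2250761/7776364 ≈ 0.28944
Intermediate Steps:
(-2059355 + K)/(-4058438 - 3717926) = (-2059355 - 191406)/(-4058438 - 3717926) = -2250761/(-7776364) = -2250761*(-1/7776364) = 2250761/7776364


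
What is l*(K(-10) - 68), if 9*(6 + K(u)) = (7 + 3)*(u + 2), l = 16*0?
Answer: 0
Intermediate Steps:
l = 0
K(u) = -34/9 + 10*u/9 (K(u) = -6 + ((7 + 3)*(u + 2))/9 = -6 + (10*(2 + u))/9 = -6 + (20 + 10*u)/9 = -6 + (20/9 + 10*u/9) = -34/9 + 10*u/9)
l*(K(-10) - 68) = 0*((-34/9 + (10/9)*(-10)) - 68) = 0*((-34/9 - 100/9) - 68) = 0*(-134/9 - 68) = 0*(-746/9) = 0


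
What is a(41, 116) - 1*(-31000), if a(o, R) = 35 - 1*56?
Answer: 30979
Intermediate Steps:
a(o, R) = -21 (a(o, R) = 35 - 56 = -21)
a(41, 116) - 1*(-31000) = -21 - 1*(-31000) = -21 + 31000 = 30979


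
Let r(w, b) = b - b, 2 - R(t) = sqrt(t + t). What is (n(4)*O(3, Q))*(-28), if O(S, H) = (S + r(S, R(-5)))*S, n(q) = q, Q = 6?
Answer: -1008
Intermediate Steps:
R(t) = 2 - sqrt(2)*sqrt(t) (R(t) = 2 - sqrt(t + t) = 2 - sqrt(2*t) = 2 - sqrt(2)*sqrt(t))
r(w, b) = 0
O(S, H) = S**2 (O(S, H) = (S + 0)*S = S*S = S**2)
(n(4)*O(3, Q))*(-28) = (4*3**2)*(-28) = (4*9)*(-28) = 36*(-28) = -1008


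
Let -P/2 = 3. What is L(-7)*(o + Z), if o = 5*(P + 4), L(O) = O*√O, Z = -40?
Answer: 350*I*√7 ≈ 926.01*I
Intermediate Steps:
L(O) = O^(3/2)
P = -6 (P = -2*3 = -6)
o = -10 (o = 5*(-6 + 4) = 5*(-2) = -10)
L(-7)*(o + Z) = (-7)^(3/2)*(-10 - 40) = -7*I*√7*(-50) = 350*I*√7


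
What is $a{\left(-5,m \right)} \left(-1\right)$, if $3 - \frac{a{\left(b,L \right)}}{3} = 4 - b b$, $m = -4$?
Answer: $-72$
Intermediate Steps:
$a{\left(b,L \right)} = -3 + 3 b^{2}$ ($a{\left(b,L \right)} = 9 - 3 \left(4 - b b\right) = 9 - 3 \left(4 - b^{2}\right) = 9 + \left(-12 + 3 b^{2}\right) = -3 + 3 b^{2}$)
$a{\left(-5,m \right)} \left(-1\right) = \left(-3 + 3 \left(-5\right)^{2}\right) \left(-1\right) = \left(-3 + 3 \cdot 25\right) \left(-1\right) = \left(-3 + 75\right) \left(-1\right) = 72 \left(-1\right) = -72$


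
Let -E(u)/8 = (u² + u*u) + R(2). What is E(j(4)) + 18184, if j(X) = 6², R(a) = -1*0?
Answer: -2552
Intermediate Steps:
R(a) = 0
j(X) = 36
E(u) = -16*u² (E(u) = -8*((u² + u*u) + 0) = -8*((u² + u²) + 0) = -8*(2*u² + 0) = -16*u²)
E(j(4)) + 18184 = -16*36² + 18184 = -16*1296 + 18184 = -20736 + 18184 = -2552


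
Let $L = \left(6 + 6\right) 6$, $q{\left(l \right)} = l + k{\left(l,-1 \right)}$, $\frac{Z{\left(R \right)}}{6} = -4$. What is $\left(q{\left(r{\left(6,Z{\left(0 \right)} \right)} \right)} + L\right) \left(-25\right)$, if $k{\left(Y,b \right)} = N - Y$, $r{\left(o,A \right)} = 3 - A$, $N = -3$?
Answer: $-1725$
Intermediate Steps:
$Z{\left(R \right)} = -24$ ($Z{\left(R \right)} = 6 \left(-4\right) = -24$)
$k{\left(Y,b \right)} = -3 - Y$
$q{\left(l \right)} = -3$ ($q{\left(l \right)} = l - \left(3 + l\right) = -3$)
$L = 72$ ($L = 12 \cdot 6 = 72$)
$\left(q{\left(r{\left(6,Z{\left(0 \right)} \right)} \right)} + L\right) \left(-25\right) = \left(-3 + 72\right) \left(-25\right) = 69 \left(-25\right) = -1725$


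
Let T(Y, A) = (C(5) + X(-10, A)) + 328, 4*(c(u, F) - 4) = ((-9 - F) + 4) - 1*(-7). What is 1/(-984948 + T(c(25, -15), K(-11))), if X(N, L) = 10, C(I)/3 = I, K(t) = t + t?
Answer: -1/984595 ≈ -1.0156e-6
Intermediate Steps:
K(t) = 2*t
C(I) = 3*I
c(u, F) = 9/2 - F/4 (c(u, F) = 4 + (((-9 - F) + 4) - 1*(-7))/4 = 4 + ((-5 - F) + 7)/4 = 4 + (2 - F)/4 = 4 + (½ - F/4) = 9/2 - F/4)
T(Y, A) = 353 (T(Y, A) = (3*5 + 10) + 328 = (15 + 10) + 328 = 25 + 328 = 353)
1/(-984948 + T(c(25, -15), K(-11))) = 1/(-984948 + 353) = 1/(-984595) = -1/984595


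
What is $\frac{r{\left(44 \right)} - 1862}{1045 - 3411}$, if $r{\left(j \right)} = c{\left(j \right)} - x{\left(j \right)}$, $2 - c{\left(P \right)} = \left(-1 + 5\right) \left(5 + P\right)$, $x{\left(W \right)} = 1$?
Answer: $\frac{2057}{2366} \approx 0.8694$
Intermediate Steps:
$c{\left(P \right)} = -18 - 4 P$ ($c{\left(P \right)} = 2 - \left(-1 + 5\right) \left(5 + P\right) = 2 - 4 \left(5 + P\right) = 2 - \left(20 + 4 P\right) = -18 - 4 P$)
$r{\left(j \right)} = -19 - 4 j$ ($r{\left(j \right)} = \left(-18 - 4 j\right) - 1 = -19 - 4 j$)
$\frac{r{\left(44 \right)} - 1862}{1045 - 3411} = \frac{\left(-19 - 176\right) - 1862}{1045 - 3411} = \frac{\left(-19 - 176\right) - 1862}{-2366} = \left(-195 - 1862\right) \left(- \frac{1}{2366}\right) = \left(-2057\right) \left(- \frac{1}{2366}\right) = \frac{2057}{2366}$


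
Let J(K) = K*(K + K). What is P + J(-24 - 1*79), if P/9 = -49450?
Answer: -423832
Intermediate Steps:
J(K) = 2*K**2 (J(K) = K*(2*K) = 2*K**2)
P = -445050 (P = 9*(-49450) = -445050)
P + J(-24 - 1*79) = -445050 + 2*(-24 - 1*79)**2 = -445050 + 2*(-24 - 79)**2 = -445050 + 2*(-103)**2 = -445050 + 2*10609 = -445050 + 21218 = -423832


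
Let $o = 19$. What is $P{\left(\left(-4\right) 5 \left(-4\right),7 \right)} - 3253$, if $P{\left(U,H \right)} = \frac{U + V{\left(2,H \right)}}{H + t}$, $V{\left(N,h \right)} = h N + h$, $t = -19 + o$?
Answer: $- \frac{22670}{7} \approx -3238.6$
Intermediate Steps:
$t = 0$ ($t = -19 + 19 = 0$)
$V{\left(N,h \right)} = h + N h$ ($V{\left(N,h \right)} = N h + h = h + N h$)
$P{\left(U,H \right)} = \frac{U + 3 H}{H}$ ($P{\left(U,H \right)} = \frac{U + H \left(1 + 2\right)}{H + 0} = \frac{U + H 3}{H} = \frac{U + 3 H}{H}$)
$P{\left(\left(-4\right) 5 \left(-4\right),7 \right)} - 3253 = \left(3 + \frac{\left(-4\right) 5 \left(-4\right)}{7}\right) - 3253 = \left(3 + \left(-20\right) \left(-4\right) \frac{1}{7}\right) - 3253 = \left(3 + 80 \cdot \frac{1}{7}\right) - 3253 = \left(3 + \frac{80}{7}\right) - 3253 = \frac{101}{7} - 3253 = - \frac{22670}{7}$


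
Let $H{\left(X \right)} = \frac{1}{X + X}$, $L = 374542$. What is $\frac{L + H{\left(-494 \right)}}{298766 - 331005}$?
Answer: $- \frac{370047495}{31852132} \approx -11.618$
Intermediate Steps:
$H{\left(X \right)} = \frac{1}{2 X}$
$\frac{L + H{\left(-494 \right)}}{298766 - 331005} = \frac{374542 + \frac{1}{2 \left(-494\right)}}{298766 - 331005} = \frac{374542 + \frac{1}{2} \left(- \frac{1}{494}\right)}{-32239} = \left(374542 - \frac{1}{988}\right) \left(- \frac{1}{32239}\right) = \frac{370047495}{988} \left(- \frac{1}{32239}\right) = - \frac{370047495}{31852132}$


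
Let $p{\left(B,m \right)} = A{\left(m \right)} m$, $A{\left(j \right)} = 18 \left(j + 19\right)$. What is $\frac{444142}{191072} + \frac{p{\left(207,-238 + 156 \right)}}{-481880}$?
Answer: $\frac{1752283427}{822087280} \approx 2.1315$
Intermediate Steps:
$A{\left(j \right)} = 342 + 18 j$ ($A{\left(j \right)} = 18 \left(19 + j\right) = 342 + 18 j$)
$p{\left(B,m \right)} = m \left(342 + 18 m\right)$ ($p{\left(B,m \right)} = \left(342 + 18 m\right) m = m \left(342 + 18 m\right)$)
$\frac{444142}{191072} + \frac{p{\left(207,-238 + 156 \right)}}{-481880} = \frac{444142}{191072} + \frac{18 \left(-238 + 156\right) \left(19 + \left(-238 + 156\right)\right)}{-481880} = 444142 \cdot \frac{1}{191072} + 18 \left(-82\right) \left(19 - 82\right) \left(- \frac{1}{481880}\right) = \frac{222071}{95536} + 18 \left(-82\right) \left(-63\right) \left(- \frac{1}{481880}\right) = \frac{222071}{95536} + 92988 \left(- \frac{1}{481880}\right) = \frac{222071}{95536} - \frac{3321}{17210} = \frac{1752283427}{822087280}$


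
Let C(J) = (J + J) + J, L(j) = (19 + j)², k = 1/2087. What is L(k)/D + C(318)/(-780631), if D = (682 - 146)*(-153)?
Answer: -43562663371539/7745409995240842 ≈ -0.0056243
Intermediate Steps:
k = 1/2087 ≈ 0.00047916
D = -82008 (D = 536*(-153) = -82008)
C(J) = 3*J (C(J) = 2*J + J = 3*J)
L(k)/D + C(318)/(-780631) = (19 + 1/2087)²/(-82008) + (3*318)/(-780631) = (39654/2087)²*(-1/82008) + 954*(-1/780631) = (1572439716/4355569)*(-1/82008) - 954/780631 = -43678881/9921986182 - 954/780631 = -43562663371539/7745409995240842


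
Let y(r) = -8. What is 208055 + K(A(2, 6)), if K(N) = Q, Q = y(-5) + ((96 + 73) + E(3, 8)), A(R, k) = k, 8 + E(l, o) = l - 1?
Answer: 208210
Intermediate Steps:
E(l, o) = -9 + l (E(l, o) = -8 + (l - 1) = -8 + (-1 + l) = -9 + l)
Q = 155 (Q = -8 + ((96 + 73) + (-9 + 3)) = -8 + (169 - 6) = -8 + 163 = 155)
K(N) = 155
208055 + K(A(2, 6)) = 208055 + 155 = 208210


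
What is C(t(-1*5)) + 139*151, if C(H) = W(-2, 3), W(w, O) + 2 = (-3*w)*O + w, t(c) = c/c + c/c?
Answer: 21003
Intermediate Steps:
t(c) = 2 (t(c) = 1 + 1 = 2)
W(w, O) = -2 + w - 3*O*w (W(w, O) = -2 + ((-3*w)*O + w) = -2 + (-3*O*w + w) = -2 + (w - 3*O*w) = -2 + w - 3*O*w)
C(H) = 14 (C(H) = -2 - 2 - 3*3*(-2) = -2 - 2 + 18 = 14)
C(t(-1*5)) + 139*151 = 14 + 139*151 = 14 + 20989 = 21003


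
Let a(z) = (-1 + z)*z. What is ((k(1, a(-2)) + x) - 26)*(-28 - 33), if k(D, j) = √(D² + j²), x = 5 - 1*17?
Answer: 2318 - 61*√37 ≈ 1947.0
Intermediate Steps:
x = -12 (x = 5 - 17 = -12)
a(z) = z*(-1 + z)
((k(1, a(-2)) + x) - 26)*(-28 - 33) = ((√(1² + (-2*(-1 - 2))²) - 12) - 26)*(-28 - 33) = ((√(1 + (-2*(-3))²) - 12) - 26)*(-61) = ((√(1 + 6²) - 12) - 26)*(-61) = ((√(1 + 36) - 12) - 26)*(-61) = ((√37 - 12) - 26)*(-61) = ((-12 + √37) - 26)*(-61) = (-38 + √37)*(-61) = 2318 - 61*√37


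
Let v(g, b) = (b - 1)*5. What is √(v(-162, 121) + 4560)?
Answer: 2*√1290 ≈ 71.833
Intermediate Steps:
v(g, b) = -5 + 5*b (v(g, b) = (-1 + b)*5 = -5 + 5*b)
√(v(-162, 121) + 4560) = √((-5 + 5*121) + 4560) = √((-5 + 605) + 4560) = √(600 + 4560) = √5160 = 2*√1290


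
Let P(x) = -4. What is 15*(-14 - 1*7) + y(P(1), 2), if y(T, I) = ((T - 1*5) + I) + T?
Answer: -326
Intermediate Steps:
y(T, I) = -5 + I + 2*T (y(T, I) = ((T - 5) + I) + T = ((-5 + T) + I) + T = (-5 + I + T) + T = -5 + I + 2*T)
15*(-14 - 1*7) + y(P(1), 2) = 15*(-14 - 1*7) + (-5 + 2 + 2*(-4)) = 15*(-14 - 7) + (-5 + 2 - 8) = 15*(-21) - 11 = -315 - 11 = -326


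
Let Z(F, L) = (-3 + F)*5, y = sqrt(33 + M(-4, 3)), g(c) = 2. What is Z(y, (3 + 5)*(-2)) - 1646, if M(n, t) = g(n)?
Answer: -1661 + 5*sqrt(35) ≈ -1631.4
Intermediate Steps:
M(n, t) = 2
y = sqrt(35) (y = sqrt(33 + 2) = sqrt(35) ≈ 5.9161)
Z(F, L) = -15 + 5*F
Z(y, (3 + 5)*(-2)) - 1646 = (-15 + 5*sqrt(35)) - 1646 = -1661 + 5*sqrt(35)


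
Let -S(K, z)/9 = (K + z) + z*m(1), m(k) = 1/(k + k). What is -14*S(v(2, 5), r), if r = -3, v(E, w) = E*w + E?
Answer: 945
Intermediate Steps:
m(k) = 1/(2*k)
v(E, w) = E + E*w
S(K, z) = -9*K - 27*z/2 (S(K, z) = -9*((K + z) + z*((½)/1)) = -9*((K + z) + z*((½)*1)) = -9*((K + z) + z*(½)) = -9*((K + z) + z/2) = -9*(K + 3*z/2) = -9*K - 27*z/2)
-14*S(v(2, 5), r) = -14*(-18*(1 + 5) - 27/2*(-3)) = -14*(-18*6 + 81/2) = -14*(-9*12 + 81/2) = -14*(-108 + 81/2) = -14*(-135/2) = 945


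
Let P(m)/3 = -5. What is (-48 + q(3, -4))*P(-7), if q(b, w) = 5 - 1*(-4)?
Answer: 585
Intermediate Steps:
P(m) = -15 (P(m) = 3*(-5) = -15)
q(b, w) = 9 (q(b, w) = 5 + 4 = 9)
(-48 + q(3, -4))*P(-7) = (-48 + 9)*(-15) = -39*(-15) = 585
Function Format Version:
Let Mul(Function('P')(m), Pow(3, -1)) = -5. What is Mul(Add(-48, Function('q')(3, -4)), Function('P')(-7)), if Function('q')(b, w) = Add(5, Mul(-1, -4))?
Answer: 585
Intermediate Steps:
Function('P')(m) = -15 (Function('P')(m) = Mul(3, -5) = -15)
Function('q')(b, w) = 9 (Function('q')(b, w) = Add(5, 4) = 9)
Mul(Add(-48, Function('q')(3, -4)), Function('P')(-7)) = Mul(Add(-48, 9), -15) = Mul(-39, -15) = 585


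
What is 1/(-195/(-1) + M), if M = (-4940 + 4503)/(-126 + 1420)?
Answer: 1294/251893 ≈ 0.0051371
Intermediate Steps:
M = -437/1294 ≈ -0.33771
1/(-195/(-1) + M) = 1/(-195/(-1) - 437/1294) = 1/(-195*(-1) - 437/1294) = 1/(195 - 437/1294) = 1/(251893/1294) = 1294/251893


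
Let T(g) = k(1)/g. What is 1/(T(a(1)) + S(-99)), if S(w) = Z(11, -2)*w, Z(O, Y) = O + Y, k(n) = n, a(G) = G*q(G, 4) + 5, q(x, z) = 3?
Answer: -8/7127 ≈ -0.0011225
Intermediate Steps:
a(G) = 5 + 3*G (a(G) = G*3 + 5 = 3*G + 5 = 5 + 3*G)
S(w) = 9*w (S(w) = (11 - 2)*w = 9*w)
T(g) = 1/g
1/(T(a(1)) + S(-99)) = 1/(1/(5 + 3*1) + 9*(-99)) = 1/(1/(5 + 3) - 891) = 1/(1/8 - 891) = 1/(⅛ - 891) = 1/(-7127/8) = -8/7127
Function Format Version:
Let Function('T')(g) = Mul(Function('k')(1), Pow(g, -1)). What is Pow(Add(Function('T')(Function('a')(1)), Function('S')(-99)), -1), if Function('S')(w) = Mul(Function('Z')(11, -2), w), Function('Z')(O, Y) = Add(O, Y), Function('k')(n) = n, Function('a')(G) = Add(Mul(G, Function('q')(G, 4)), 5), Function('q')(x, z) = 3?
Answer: Rational(-8, 7127) ≈ -0.0011225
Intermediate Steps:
Function('a')(G) = Add(5, Mul(3, G)) (Function('a')(G) = Add(Mul(G, 3), 5) = Add(Mul(3, G), 5) = Add(5, Mul(3, G)))
Function('S')(w) = Mul(9, w) (Function('S')(w) = Mul(Add(11, -2), w) = Mul(9, w))
Function('T')(g) = Pow(g, -1) (Function('T')(g) = Mul(1, Pow(g, -1)) = Pow(g, -1))
Pow(Add(Function('T')(Function('a')(1)), Function('S')(-99)), -1) = Pow(Add(Pow(Add(5, Mul(3, 1)), -1), Mul(9, -99)), -1) = Pow(Add(Pow(Add(5, 3), -1), -891), -1) = Pow(Add(Pow(8, -1), -891), -1) = Pow(Add(Rational(1, 8), -891), -1) = Pow(Rational(-7127, 8), -1) = Rational(-8, 7127)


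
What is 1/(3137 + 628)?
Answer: 1/3765 ≈ 0.00026560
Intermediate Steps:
1/(3137 + 628) = 1/3765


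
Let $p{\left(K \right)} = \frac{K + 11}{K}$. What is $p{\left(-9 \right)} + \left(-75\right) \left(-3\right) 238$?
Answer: $\frac{481948}{9} \approx 53550.0$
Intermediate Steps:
$p{\left(K \right)} = \frac{11 + K}{K}$
$p{\left(-9 \right)} + \left(-75\right) \left(-3\right) 238 = \frac{11 - 9}{-9} + \left(-75\right) \left(-3\right) 238 = \left(- \frac{1}{9}\right) 2 + 225 \cdot 238 = - \frac{2}{9} + 53550 = \frac{481948}{9}$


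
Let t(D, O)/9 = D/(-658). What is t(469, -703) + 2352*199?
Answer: 43995909/94 ≈ 4.6804e+5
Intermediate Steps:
t(D, O) = -9*D/658 (t(D, O) = 9*(D/(-658)) = 9*(D*(-1/658)) = 9*(-D/658) = -9*D/658)
t(469, -703) + 2352*199 = -9/658*469 + 2352*199 = -603/94 + 468048 = 43995909/94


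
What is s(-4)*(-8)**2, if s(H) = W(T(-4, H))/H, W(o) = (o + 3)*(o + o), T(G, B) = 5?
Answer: -1280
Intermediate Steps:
W(o) = 2*o*(3 + o) (W(o) = (3 + o)*(2*o) = 2*o*(3 + o))
s(H) = 80/H (s(H) = (2*5*(3 + 5))/H = (2*5*8)/H = 80/H)
s(-4)*(-8)**2 = (80/(-4))*(-8)**2 = (80*(-1/4))*64 = -20*64 = -1280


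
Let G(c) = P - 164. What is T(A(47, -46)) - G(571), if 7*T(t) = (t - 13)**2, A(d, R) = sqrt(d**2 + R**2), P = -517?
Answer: 1323 - 130*sqrt(173)/7 ≈ 1078.7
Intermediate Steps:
G(c) = -681 (G(c) = -517 - 164 = -681)
A(d, R) = sqrt(R**2 + d**2)
T(t) = (-13 + t)**2/7 (T(t) = (t - 13)**2/7 = (-13 + t)**2/7)
T(A(47, -46)) - G(571) = (-13 + sqrt((-46)**2 + 47**2))**2/7 - 1*(-681) = (-13 + sqrt(2116 + 2209))**2/7 + 681 = (-13 + sqrt(4325))**2/7 + 681 = (-13 + 5*sqrt(173))**2/7 + 681 = 681 + (-13 + 5*sqrt(173))**2/7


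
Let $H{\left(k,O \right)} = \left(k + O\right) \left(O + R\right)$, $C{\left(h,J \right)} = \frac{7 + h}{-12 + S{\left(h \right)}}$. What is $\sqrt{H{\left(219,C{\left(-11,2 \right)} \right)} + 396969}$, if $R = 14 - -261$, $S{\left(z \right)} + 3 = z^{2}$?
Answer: $\frac{\sqrt{1284205586}}{53} \approx 676.15$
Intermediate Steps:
$S{\left(z \right)} = -3 + z^{2}$
$R = 275$ ($R = 14 + 261 = 275$)
$C{\left(h,J \right)} = \frac{7 + h}{-15 + h^{2}}$ ($C{\left(h,J \right)} = \frac{7 + h}{-12 + \left(-3 + h^{2}\right)} = \frac{7 + h}{-15 + h^{2}}$)
$H{\left(k,O \right)} = \left(275 + O\right) \left(O + k\right)$ ($H{\left(k,O \right)} = \left(k + O\right) \left(O + 275\right) = \left(O + k\right) \left(275 + O\right) = \left(275 + O\right) \left(O + k\right)$)
$\sqrt{H{\left(219,C{\left(-11,2 \right)} \right)} + 396969} = \sqrt{\left(\left(\frac{7 - 11}{-15 + \left(-11\right)^{2}}\right)^{2} + 275 \frac{7 - 11}{-15 + \left(-11\right)^{2}} + 275 \cdot 219 + \frac{7 - 11}{-15 + \left(-11\right)^{2}} \cdot 219\right) + 396969} = \sqrt{\left(\left(\frac{1}{-15 + 121} \left(-4\right)\right)^{2} + 275 \frac{1}{-15 + 121} \left(-4\right) + 60225 + \frac{1}{-15 + 121} \left(-4\right) 219\right) + 396969} = \sqrt{\left(\left(\frac{1}{106} \left(-4\right)\right)^{2} + 275 \cdot \frac{1}{106} \left(-4\right) + 60225 + \frac{1}{106} \left(-4\right) 219\right) + 396969} = \sqrt{\left(\left(- \frac{2}{53}\right)^{2} + 275 \left(- \frac{2}{53}\right) + 60225 - \frac{438}{53}\right) + 396969} = \sqrt{\left(\frac{4}{2809} - \frac{550}{53} + 60225 - \frac{438}{53}\right) + 396969} = \sqrt{\frac{169119665}{2809} + 396969} = \sqrt{\frac{1284205586}{2809}} = \frac{\sqrt{1284205586}}{53}$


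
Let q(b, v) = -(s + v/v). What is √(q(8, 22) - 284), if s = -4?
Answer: I*√281 ≈ 16.763*I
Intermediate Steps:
q(b, v) = 3 (q(b, v) = -(-4 + v/v) = -(-4 + 1) = -1*(-3) = 3)
√(q(8, 22) - 284) = √(3 - 284) = √(-281) = I*√281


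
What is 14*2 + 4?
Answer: 32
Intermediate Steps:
14*2 + 4 = 28 + 4 = 32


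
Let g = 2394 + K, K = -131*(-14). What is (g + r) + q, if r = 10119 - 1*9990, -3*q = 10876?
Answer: 2195/3 ≈ 731.67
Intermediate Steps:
q = -10876/3 (q = -⅓*10876 = -10876/3 ≈ -3625.3)
K = 1834
g = 4228 (g = 2394 + 1834 = 4228)
r = 129 (r = 10119 - 9990 = 129)
(g + r) + q = (4228 + 129) - 10876/3 = 4357 - 10876/3 = 2195/3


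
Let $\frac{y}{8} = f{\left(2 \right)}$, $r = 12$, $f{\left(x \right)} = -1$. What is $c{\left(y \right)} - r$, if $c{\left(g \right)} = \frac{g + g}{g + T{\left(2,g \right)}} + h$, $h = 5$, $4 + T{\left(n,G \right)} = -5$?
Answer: $- \frac{103}{17} \approx -6.0588$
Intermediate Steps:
$T{\left(n,G \right)} = -9$ ($T{\left(n,G \right)} = -4 - 5 = -9$)
$y = -8$ ($y = 8 \left(-1\right) = -8$)
$c{\left(g \right)} = 5 + \frac{2 g}{-9 + g}$ ($c{\left(g \right)} = \frac{g + g}{g - 9} + 5 = \frac{2 g}{-9 + g} + 5 = 5 + \frac{2 g}{-9 + g}$)
$c{\left(y \right)} - r = \frac{-45 + 7 \left(-8\right)}{-9 - 8} - 12 = \frac{-45 - 56}{-17} - 12 = \left(- \frac{1}{17}\right) \left(-101\right) - 12 = \frac{101}{17} - 12 = - \frac{103}{17}$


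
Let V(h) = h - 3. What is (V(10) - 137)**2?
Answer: 16900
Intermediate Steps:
V(h) = -3 + h
(V(10) - 137)**2 = ((-3 + 10) - 137)**2 = (7 - 137)**2 = (-130)**2 = 16900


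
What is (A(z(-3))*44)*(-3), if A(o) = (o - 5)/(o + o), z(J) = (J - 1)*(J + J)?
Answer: -209/4 ≈ -52.250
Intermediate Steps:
z(J) = 2*J*(-1 + J) (z(J) = (-1 + J)*(2*J) = 2*J*(-1 + J))
A(o) = (-5 + o)/(2*o) (A(o) = (-5 + o)/((2*o)) = (-5 + o)*(1/(2*o)) = (-5 + o)/(2*o))
(A(z(-3))*44)*(-3) = (((-5 + 2*(-3)*(-1 - 3))/(2*((2*(-3)*(-1 - 3)))))*44)*(-3) = (((-5 + 2*(-3)*(-4))/(2*((2*(-3)*(-4)))))*44)*(-3) = (((1/2)*(-5 + 24)/24)*44)*(-3) = (((1/2)*(1/24)*19)*44)*(-3) = ((19/48)*44)*(-3) = (209/12)*(-3) = -209/4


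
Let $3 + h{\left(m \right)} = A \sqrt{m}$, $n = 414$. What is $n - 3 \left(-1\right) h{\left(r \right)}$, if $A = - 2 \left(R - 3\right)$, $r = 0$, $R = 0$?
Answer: $405$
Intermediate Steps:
$A = 6$ ($A = - 2 \left(0 - 3\right) = \left(-2\right) \left(-3\right) = 6$)
$h{\left(m \right)} = -3 + 6 \sqrt{m}$
$n - 3 \left(-1\right) h{\left(r \right)} = 414 - 3 \left(-1\right) \left(-3 + 6 \sqrt{0}\right) = 414 - - 3 \left(-3 + 6 \cdot 0\right) = 414 - - 3 \left(-3 + 0\right) = 414 - \left(-3\right) \left(-3\right) = 414 - 9 = 405$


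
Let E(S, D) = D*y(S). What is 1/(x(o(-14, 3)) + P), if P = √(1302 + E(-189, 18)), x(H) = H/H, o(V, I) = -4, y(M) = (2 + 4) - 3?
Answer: -1/1355 + 2*√339/1355 ≈ 0.026438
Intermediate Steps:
y(M) = 3 (y(M) = 6 - 3 = 3)
E(S, D) = 3*D (E(S, D) = D*3 = 3*D)
x(H) = 1
P = 2*√339 (P = √(1302 + 3*18) = √(1302 + 54) = √1356 = 2*√339 ≈ 36.824)
1/(x(o(-14, 3)) + P) = 1/(1 + 2*√339)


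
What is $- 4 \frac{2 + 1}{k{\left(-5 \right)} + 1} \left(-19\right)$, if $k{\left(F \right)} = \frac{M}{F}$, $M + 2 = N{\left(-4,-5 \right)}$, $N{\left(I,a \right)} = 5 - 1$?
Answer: $380$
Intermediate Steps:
$N{\left(I,a \right)} = 4$
$M = 2$ ($M = -2 + 4 = 2$)
$k{\left(F \right)} = \frac{2}{F}$
$- 4 \frac{2 + 1}{k{\left(-5 \right)} + 1} \left(-19\right) = - 4 \frac{2 + 1}{\frac{2}{-5} + 1} \left(-19\right) = - 4 \frac{3}{2 \left(- \frac{1}{5}\right) + 1} \left(-19\right) = - 4 \frac{3}{- \frac{2}{5} + 1} \left(-19\right) = - 4 \frac{3}{\frac{3}{5}} \left(-19\right) = - 4 \cdot 3 \cdot \frac{5}{3} \left(-19\right) = \left(-4\right) 5 \left(-19\right) = \left(-20\right) \left(-19\right) = 380$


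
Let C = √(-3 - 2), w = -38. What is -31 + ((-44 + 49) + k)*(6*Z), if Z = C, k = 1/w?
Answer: -31 + 567*I*√5/19 ≈ -31.0 + 66.729*I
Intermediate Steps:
C = I*√5 (C = √(-5) = I*√5 ≈ 2.2361*I)
k = -1/38 (k = 1/(-38) = -1/38 ≈ -0.026316)
Z = I*√5 ≈ 2.2361*I
-31 + ((-44 + 49) + k)*(6*Z) = -31 + ((-44 + 49) - 1/38)*(6*(I*√5)) = -31 + (5 - 1/38)*(6*I*√5) = -31 + 189*(6*I*√5)/38 = -31 + 567*I*√5/19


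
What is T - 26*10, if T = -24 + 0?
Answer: -284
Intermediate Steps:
T = -24
T - 26*10 = -24 - 26*10 = -24 - 260 = -284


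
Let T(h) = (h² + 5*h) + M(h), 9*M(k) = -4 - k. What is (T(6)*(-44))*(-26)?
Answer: 668096/9 ≈ 74233.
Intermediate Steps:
M(k) = -4/9 - k/9 (M(k) = (-4 - k)/9 = -4/9 - k/9)
T(h) = -4/9 + h² + 44*h/9 (T(h) = (h² + 5*h) + (-4/9 - h/9) = -4/9 + h² + 44*h/9)
(T(6)*(-44))*(-26) = ((-4/9 + 6² + (44/9)*6)*(-44))*(-26) = ((-4/9 + 36 + 88/3)*(-44))*(-26) = ((584/9)*(-44))*(-26) = -25696/9*(-26) = 668096/9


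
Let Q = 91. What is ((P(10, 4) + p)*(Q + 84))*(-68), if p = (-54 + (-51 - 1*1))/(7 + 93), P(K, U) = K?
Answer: -106386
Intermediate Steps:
p = -53/50 (p = (-54 + (-51 - 1))/100 = (-54 - 52)*(1/100) = -106*1/100 = -53/50 ≈ -1.0600)
((P(10, 4) + p)*(Q + 84))*(-68) = ((10 - 53/50)*(91 + 84))*(-68) = ((447/50)*175)*(-68) = (3129/2)*(-68) = -106386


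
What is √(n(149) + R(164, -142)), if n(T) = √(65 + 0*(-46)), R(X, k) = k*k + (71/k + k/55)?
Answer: √(243947110 + 12100*√65)/110 ≈ 142.02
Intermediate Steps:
R(X, k) = k² + 71/k + k/55 (R(X, k) = k² + (71/k + k*(1/55)) = k² + (71/k + k/55) = k² + 71/k + k/55)
n(T) = √65 (n(T) = √(65 + 0) = √65)
√(n(149) + R(164, -142)) = √(√65 + ((-142)² + 71/(-142) + (1/55)*(-142))) = √(√65 + (20164 + 71*(-1/142) - 142/55)) = √(√65 + (20164 - ½ - 142/55)) = √(√65 + 2217701/110) = √(2217701/110 + √65)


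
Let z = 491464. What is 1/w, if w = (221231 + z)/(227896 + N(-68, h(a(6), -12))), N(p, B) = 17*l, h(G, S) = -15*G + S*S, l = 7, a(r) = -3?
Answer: 15201/47513 ≈ 0.31993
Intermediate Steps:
h(G, S) = S² - 15*G (h(G, S) = -15*G + S² = S² - 15*G)
N(p, B) = 119 (N(p, B) = 17*7 = 119)
w = 47513/15201 (w = (221231 + 491464)/(227896 + 119) = 712695/228015 = 712695*(1/228015) = 47513/15201 ≈ 3.1256)
1/w = 1/(47513/15201) = 15201/47513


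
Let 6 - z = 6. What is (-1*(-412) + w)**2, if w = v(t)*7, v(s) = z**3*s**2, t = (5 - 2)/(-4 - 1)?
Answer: 169744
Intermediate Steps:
z = 0 (z = 6 - 1*6 = 6 - 6 = 0)
t = -3/5 (t = 3/(-5) = 3*(-1/5) = -3/5 ≈ -0.60000)
v(s) = 0 (v(s) = 0**3*s**2 = 0*s**2 = 0)
w = 0 (w = 0*7 = 0)
(-1*(-412) + w)**2 = (-1*(-412) + 0)**2 = (412 + 0)**2 = 412**2 = 169744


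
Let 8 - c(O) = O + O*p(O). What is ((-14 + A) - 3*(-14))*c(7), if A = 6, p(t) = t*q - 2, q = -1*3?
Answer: 5508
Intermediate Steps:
q = -3
p(t) = -2 - 3*t (p(t) = t*(-3) - 2 = -3*t - 2 = -2 - 3*t)
c(O) = 8 - O - O*(-2 - 3*O) (c(O) = 8 - (O + O*(-2 - 3*O)) = 8 + (-O - O*(-2 - 3*O)) = 8 - O - O*(-2 - 3*O))
((-14 + A) - 3*(-14))*c(7) = ((-14 + 6) - 3*(-14))*(8 + 7 + 3*7²) = (-8 + 42)*(8 + 7 + 3*49) = 34*(8 + 7 + 147) = 34*162 = 5508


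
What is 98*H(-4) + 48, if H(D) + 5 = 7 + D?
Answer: -148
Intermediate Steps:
H(D) = 2 + D (H(D) = -5 + (7 + D) = 2 + D)
98*H(-4) + 48 = 98*(2 - 4) + 48 = 98*(-2) + 48 = -196 + 48 = -148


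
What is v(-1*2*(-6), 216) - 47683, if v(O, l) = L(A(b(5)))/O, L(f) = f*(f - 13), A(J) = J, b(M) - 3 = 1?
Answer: -47686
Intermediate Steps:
b(M) = 4 (b(M) = 3 + 1 = 4)
L(f) = f*(-13 + f)
v(O, l) = -36/O (v(O, l) = (4*(-13 + 4))/O = (4*(-9))/O = -36/O)
v(-1*2*(-6), 216) - 47683 = -36/(-1*2*(-6)) - 47683 = -36/((-2*(-6))) - 47683 = -36/12 - 47683 = -36*1/12 - 47683 = -3 - 47683 = -47686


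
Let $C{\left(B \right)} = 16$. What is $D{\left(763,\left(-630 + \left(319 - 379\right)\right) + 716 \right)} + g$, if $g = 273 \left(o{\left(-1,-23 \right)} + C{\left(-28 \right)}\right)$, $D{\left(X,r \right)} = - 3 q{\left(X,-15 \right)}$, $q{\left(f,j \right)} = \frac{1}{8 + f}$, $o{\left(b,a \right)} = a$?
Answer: $- \frac{491128}{257} \approx -1911.0$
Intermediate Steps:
$D{\left(X,r \right)} = - \frac{3}{8 + X}$
$g = -1911$ ($g = 273 \left(-23 + 16\right) = 273 \left(-7\right) = -1911$)
$D{\left(763,\left(-630 + \left(319 - 379\right)\right) + 716 \right)} + g = - \frac{3}{8 + 763} - 1911 = - \frac{3}{771} - 1911 = \left(-3\right) \frac{1}{771} - 1911 = - \frac{1}{257} - 1911 = - \frac{491128}{257}$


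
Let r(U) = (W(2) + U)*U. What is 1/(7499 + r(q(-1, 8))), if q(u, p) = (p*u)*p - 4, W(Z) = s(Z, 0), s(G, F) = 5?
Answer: 1/11783 ≈ 8.4868e-5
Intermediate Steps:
W(Z) = 5
q(u, p) = -4 + u*p² (q(u, p) = u*p² - 4 = -4 + u*p²)
r(U) = U*(5 + U) (r(U) = (5 + U)*U = U*(5 + U))
1/(7499 + r(q(-1, 8))) = 1/(7499 + (-4 - 1*8²)*(5 + (-4 - 1*8²))) = 1/(7499 + (-4 - 1*64)*(5 + (-4 - 1*64))) = 1/(7499 + (-4 - 64)*(5 + (-4 - 64))) = 1/(7499 - 68*(5 - 68)) = 1/(7499 - 68*(-63)) = 1/(7499 + 4284) = 1/11783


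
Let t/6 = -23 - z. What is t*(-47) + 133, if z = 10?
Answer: 9439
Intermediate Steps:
t = -198 (t = 6*(-23 - 1*10) = 6*(-23 - 10) = 6*(-33) = -198)
t*(-47) + 133 = -198*(-47) + 133 = 9306 + 133 = 9439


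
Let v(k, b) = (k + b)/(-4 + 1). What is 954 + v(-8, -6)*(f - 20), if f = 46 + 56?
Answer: 4010/3 ≈ 1336.7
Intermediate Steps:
v(k, b) = -b/3 - k/3 (v(k, b) = (b + k)/(-3) = (b + k)*(-1/3) = -b/3 - k/3)
f = 102
954 + v(-8, -6)*(f - 20) = 954 + (-1/3*(-6) - 1/3*(-8))*(102 - 20) = 954 + (2 + 8/3)*82 = 954 + (14/3)*82 = 954 + 1148/3 = 4010/3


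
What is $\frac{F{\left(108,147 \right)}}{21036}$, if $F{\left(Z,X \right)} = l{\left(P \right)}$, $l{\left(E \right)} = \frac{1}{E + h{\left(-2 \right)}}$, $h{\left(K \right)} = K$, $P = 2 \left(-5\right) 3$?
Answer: $- \frac{1}{673152} \approx -1.4855 \cdot 10^{-6}$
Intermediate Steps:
$P = -30$ ($P = \left(-10\right) 3 = -30$)
$l{\left(E \right)} = \frac{1}{-2 + E}$ ($l{\left(E \right)} = \frac{1}{E - 2} = \frac{1}{-2 + E}$)
$F{\left(Z,X \right)} = - \frac{1}{32}$ ($F{\left(Z,X \right)} = \frac{1}{-2 - 30} = \frac{1}{-32} = - \frac{1}{32}$)
$\frac{F{\left(108,147 \right)}}{21036} = - \frac{1}{32 \cdot 21036} = \left(- \frac{1}{32}\right) \frac{1}{21036} = - \frac{1}{673152}$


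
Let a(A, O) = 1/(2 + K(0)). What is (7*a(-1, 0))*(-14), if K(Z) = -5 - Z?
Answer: 98/3 ≈ 32.667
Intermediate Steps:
a(A, O) = -1/3 (a(A, O) = 1/(2 + (-5 - 1*0)) = 1/(2 + (-5 + 0)) = 1/(2 - 5) = 1/(-3) = -1/3)
(7*a(-1, 0))*(-14) = (7*(-1/3))*(-14) = -7/3*(-14) = 98/3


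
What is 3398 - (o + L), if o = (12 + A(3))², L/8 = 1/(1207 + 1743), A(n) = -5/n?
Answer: 43690939/13275 ≈ 3291.2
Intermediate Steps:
L = 4/1475 (L = 8/(1207 + 1743) = 8/2950 = 8*(1/2950) = 4/1475 ≈ 0.0027119)
o = 961/9 (o = (12 - 5/3)² = (31/3)² = 961/9 ≈ 106.78)
3398 - (o + L) = 3398 - (961/9 + 4/1475) = 3398 - 1*1417511/13275 = 3398 - 1417511/13275 = 43690939/13275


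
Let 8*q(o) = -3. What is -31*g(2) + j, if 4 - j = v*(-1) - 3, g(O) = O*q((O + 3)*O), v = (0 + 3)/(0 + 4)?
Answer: 31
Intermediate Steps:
q(o) = -3/8 (q(o) = (⅛)*(-3) = -3/8)
v = ¾ (v = 3/4 = 3*(¼) = ¾ ≈ 0.75000)
g(O) = -3*O/8 (g(O) = O*(-3/8) = -3*O/8)
j = 31/4 (j = 4 - ((¾)*(-1) - 3) = 4 - (-¾ - 3) = 4 - 1*(-15/4) = 4 + 15/4 = 31/4 ≈ 7.7500)
-31*g(2) + j = -(-93)*2/8 + 31/4 = -31*(-¾) + 31/4 = 93/4 + 31/4 = 31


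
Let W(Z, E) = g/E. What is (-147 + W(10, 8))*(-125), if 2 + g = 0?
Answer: 73625/4 ≈ 18406.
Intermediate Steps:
g = -2 (g = -2 + 0 = -2)
W(Z, E) = -2/E
(-147 + W(10, 8))*(-125) = (-147 - 2/8)*(-125) = (-147 - 2*⅛)*(-125) = (-147 - ¼)*(-125) = -589/4*(-125) = 73625/4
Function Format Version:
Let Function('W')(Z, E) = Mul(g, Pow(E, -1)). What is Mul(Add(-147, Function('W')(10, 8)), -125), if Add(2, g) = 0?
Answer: Rational(73625, 4) ≈ 18406.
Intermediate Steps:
g = -2 (g = Add(-2, 0) = -2)
Function('W')(Z, E) = Mul(-2, Pow(E, -1))
Mul(Add(-147, Function('W')(10, 8)), -125) = Mul(Add(-147, Mul(-2, Pow(8, -1))), -125) = Mul(Add(-147, Mul(-2, Rational(1, 8))), -125) = Mul(Add(-147, Rational(-1, 4)), -125) = Mul(Rational(-589, 4), -125) = Rational(73625, 4)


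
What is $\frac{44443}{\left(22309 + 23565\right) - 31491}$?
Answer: $\frac{44443}{14383} \approx 3.09$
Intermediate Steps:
$\frac{44443}{\left(22309 + 23565\right) - 31491} = \frac{44443}{45874 - 31491} = \frac{44443}{14383}$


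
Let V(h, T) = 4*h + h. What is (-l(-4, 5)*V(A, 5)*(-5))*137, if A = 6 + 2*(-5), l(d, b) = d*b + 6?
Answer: 191800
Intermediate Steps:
l(d, b) = 6 + b*d (l(d, b) = b*d + 6 = 6 + b*d)
A = -4 (A = 6 - 10 = -4)
V(h, T) = 5*h
(-l(-4, 5)*V(A, 5)*(-5))*137 = (-(6 + 5*(-4))*5*(-4)*(-5))*137 = (-(6 - 20)*(-20)*(-5))*137 = (-(-14)*(-20)*(-5))*137 = (-1*280*(-5))*137 = -280*(-5)*137 = 1400*137 = 191800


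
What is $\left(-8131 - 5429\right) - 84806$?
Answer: $-98366$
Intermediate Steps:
$\left(-8131 - 5429\right) - 84806 = -13560 - 84806 = -98366$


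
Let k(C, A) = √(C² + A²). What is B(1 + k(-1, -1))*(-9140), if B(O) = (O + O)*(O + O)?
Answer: -109680 - 73120*√2 ≈ -2.1309e+5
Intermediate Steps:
k(C, A) = √(A² + C²)
B(O) = 4*O² (B(O) = (2*O)*(2*O) = 4*O²)
B(1 + k(-1, -1))*(-9140) = (4*(1 + √((-1)² + (-1)²))²)*(-9140) = (4*(1 + √(1 + 1))²)*(-9140) = (4*(1 + √2)²)*(-9140) = -36560*(1 + √2)²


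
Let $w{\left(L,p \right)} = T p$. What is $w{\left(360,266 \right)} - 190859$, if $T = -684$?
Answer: $-372803$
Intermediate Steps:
$w{\left(L,p \right)} = - 684 p$
$w{\left(360,266 \right)} - 190859 = \left(-684\right) 266 - 190859 = -181944 - 190859 = -372803$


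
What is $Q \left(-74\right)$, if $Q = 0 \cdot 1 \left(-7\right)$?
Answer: $0$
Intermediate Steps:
$Q = 0$ ($Q = 0 \left(-7\right) = 0$)
$Q \left(-74\right) = 0 \left(-74\right) = 0$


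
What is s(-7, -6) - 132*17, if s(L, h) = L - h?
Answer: -2245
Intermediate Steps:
s(-7, -6) - 132*17 = (-7 - 1*(-6)) - 132*17 = (-7 + 6) - 2244 = -1 - 2244 = -2245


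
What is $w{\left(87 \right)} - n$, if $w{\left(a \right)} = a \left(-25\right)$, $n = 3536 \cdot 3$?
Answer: $-12783$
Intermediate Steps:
$n = 10608$
$w{\left(a \right)} = - 25 a$
$w{\left(87 \right)} - n = \left(-25\right) 87 - 10608 = -2175 - 10608 = -12783$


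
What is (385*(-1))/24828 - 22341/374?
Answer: -25219379/422076 ≈ -59.751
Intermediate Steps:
(385*(-1))/24828 - 22341/374 = -385*1/24828 - 22341*1/374 = -385/24828 - 2031/34 = -25219379/422076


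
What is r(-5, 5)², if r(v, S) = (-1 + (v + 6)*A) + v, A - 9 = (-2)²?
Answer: 49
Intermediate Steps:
A = 13 (A = 9 + (-2)² = 9 + 4 = 13)
r(v, S) = 77 + 14*v (r(v, S) = (-1 + (v + 6)*13) + v = (-1 + (6 + v)*13) + v = (-1 + (78 + 13*v)) + v = (77 + 13*v) + v = 77 + 14*v)
r(-5, 5)² = (77 + 14*(-5))² = (77 - 70)² = 7² = 49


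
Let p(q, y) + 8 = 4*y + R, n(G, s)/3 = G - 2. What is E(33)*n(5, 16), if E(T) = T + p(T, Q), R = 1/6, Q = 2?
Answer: 597/2 ≈ 298.50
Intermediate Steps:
n(G, s) = -6 + 3*G (n(G, s) = 3*(G - 2) = 3*(-2 + G) = -6 + 3*G)
R = ⅙ ≈ 0.16667
p(q, y) = -47/6 + 4*y (p(q, y) = -8 + (4*y + ⅙) = -8 + (⅙ + 4*y) = -47/6 + 4*y)
E(T) = ⅙ + T (E(T) = T + (-47/6 + 4*2) = T + (-47/6 + 8) = T + ⅙ = ⅙ + T)
E(33)*n(5, 16) = (⅙ + 33)*(-6 + 3*5) = 199*(-6 + 15)/6 = (199/6)*9 = 597/2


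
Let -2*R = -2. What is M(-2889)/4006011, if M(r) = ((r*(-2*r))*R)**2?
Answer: 92881432313388/1335337 ≈ 6.9556e+7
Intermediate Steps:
R = 1 (R = -1/2*(-2) = 1)
M(r) = 4*r**4 (M(r) = ((r*(-2*r))*1)**2 = (-2*r**2*1)**2 = (-2*r**2)**2 = 4*r**4)
M(-2889)/4006011 = (4*(-2889)**4)/4006011 = (4*69661074235041)*(1/4006011) = 278644296940164*(1/4006011) = 92881432313388/1335337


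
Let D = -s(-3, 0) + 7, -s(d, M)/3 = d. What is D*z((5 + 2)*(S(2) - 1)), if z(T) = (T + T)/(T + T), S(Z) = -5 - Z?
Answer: -2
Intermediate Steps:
s(d, M) = -3*d
z(T) = 1 (z(T) = (2*T)/((2*T)) = (2*T)*(1/(2*T)) = 1)
D = -2 (D = -(-3)*(-3) + 7 = -1*9 + 7 = -9 + 7 = -2)
D*z((5 + 2)*(S(2) - 1)) = -2*1 = -2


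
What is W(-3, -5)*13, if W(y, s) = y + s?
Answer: -104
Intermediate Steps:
W(y, s) = s + y
W(-3, -5)*13 = (-5 - 3)*13 = -8*13 = -104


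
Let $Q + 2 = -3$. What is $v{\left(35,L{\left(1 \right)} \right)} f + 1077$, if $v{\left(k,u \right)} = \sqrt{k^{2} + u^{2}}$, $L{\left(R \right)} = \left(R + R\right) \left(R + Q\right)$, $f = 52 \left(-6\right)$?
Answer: $1077 - 312 \sqrt{1289} \approx -10125.0$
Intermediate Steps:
$Q = -5$ ($Q = -2 - 3 = -5$)
$f = -312$
$L{\left(R \right)} = 2 R \left(-5 + R\right)$ ($L{\left(R \right)} = \left(R + R\right) \left(R - 5\right) = 2 R \left(-5 + R\right)$)
$v{\left(35,L{\left(1 \right)} \right)} f + 1077 = \sqrt{35^{2} + \left(2 \cdot 1 \left(-5 + 1\right)\right)^{2}} \left(-312\right) + 1077 = \sqrt{1225 + \left(2 \cdot 1 \left(-4\right)\right)^{2}} \left(-312\right) + 1077 = \sqrt{1225 + \left(-8\right)^{2}} \left(-312\right) + 1077 = \sqrt{1225 + 64} \left(-312\right) + 1077 = \sqrt{1289} \left(-312\right) + 1077 = - 312 \sqrt{1289} + 1077 = 1077 - 312 \sqrt{1289}$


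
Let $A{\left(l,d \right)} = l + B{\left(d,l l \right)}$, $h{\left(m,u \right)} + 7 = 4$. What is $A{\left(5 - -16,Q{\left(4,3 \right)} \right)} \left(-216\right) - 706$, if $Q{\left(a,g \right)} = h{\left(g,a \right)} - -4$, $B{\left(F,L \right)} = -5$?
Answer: $-4162$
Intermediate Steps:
$h{\left(m,u \right)} = -3$ ($h{\left(m,u \right)} = -7 + 4 = -3$)
$Q{\left(a,g \right)} = 1$ ($Q{\left(a,g \right)} = -3 - -4 = -3 + 4 = 1$)
$A{\left(l,d \right)} = -5 + l$ ($A{\left(l,d \right)} = l - 5 = -5 + l$)
$A{\left(5 - -16,Q{\left(4,3 \right)} \right)} \left(-216\right) - 706 = \left(-5 + \left(5 - -16\right)\right) \left(-216\right) - 706 = \left(-5 + \left(5 + 16\right)\right) \left(-216\right) - 706 = \left(-5 + 21\right) \left(-216\right) - 706 = 16 \left(-216\right) - 706 = -3456 - 706 = -4162$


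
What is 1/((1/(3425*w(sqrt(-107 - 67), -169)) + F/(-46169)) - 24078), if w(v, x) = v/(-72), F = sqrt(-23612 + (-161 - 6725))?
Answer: 33472525/(-805951456950 - 725*I*sqrt(30498) + 4044*I*sqrt(174)) ≈ -4.1532e-5 + 3.7756e-12*I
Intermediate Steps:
F = I*sqrt(30498) (F = sqrt(-23612 - 6886) = sqrt(-30498) = I*sqrt(30498) ≈ 174.64*I)
w(v, x) = -v/72 (w(v, x) = v*(-1/72) = -v/72)
1/((1/(3425*w(sqrt(-107 - 67), -169)) + F/(-46169)) - 24078) = 1/((1/(3425*((-sqrt(-107 - 67)/72))) + (I*sqrt(30498))/(-46169)) - 24078) = 1/((1/(3425*((-I*sqrt(174)/72))) + (I*sqrt(30498))*(-1/46169)) - 24078) = 1/((1/(3425*((-I*sqrt(174)/72))) - I*sqrt(30498)/46169) - 24078) = 1/(((12*I*sqrt(174)/29)/3425 - I*sqrt(30498)/46169) - 24078) = 1/((12*I*sqrt(174)/99325 - I*sqrt(30498)/46169) - 24078) = 1/((-I*sqrt(30498)/46169 + 12*I*sqrt(174)/99325) - 24078) = 1/(-24078 - I*sqrt(30498)/46169 + 12*I*sqrt(174)/99325)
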